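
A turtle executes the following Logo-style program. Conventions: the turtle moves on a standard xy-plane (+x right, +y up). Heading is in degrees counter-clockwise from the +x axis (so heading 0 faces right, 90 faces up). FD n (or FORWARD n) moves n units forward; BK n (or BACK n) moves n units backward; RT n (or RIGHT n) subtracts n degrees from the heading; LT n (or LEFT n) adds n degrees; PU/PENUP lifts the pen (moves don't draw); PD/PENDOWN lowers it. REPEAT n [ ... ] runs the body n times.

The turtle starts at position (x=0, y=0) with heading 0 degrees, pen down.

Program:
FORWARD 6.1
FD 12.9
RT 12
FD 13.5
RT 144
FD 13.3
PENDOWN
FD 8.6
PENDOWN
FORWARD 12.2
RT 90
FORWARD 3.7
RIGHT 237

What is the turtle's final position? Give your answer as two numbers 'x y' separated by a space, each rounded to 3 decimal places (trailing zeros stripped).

Executing turtle program step by step:
Start: pos=(0,0), heading=0, pen down
FD 6.1: (0,0) -> (6.1,0) [heading=0, draw]
FD 12.9: (6.1,0) -> (19,0) [heading=0, draw]
RT 12: heading 0 -> 348
FD 13.5: (19,0) -> (32.205,-2.807) [heading=348, draw]
RT 144: heading 348 -> 204
FD 13.3: (32.205,-2.807) -> (20.055,-8.216) [heading=204, draw]
PD: pen down
FD 8.6: (20.055,-8.216) -> (12.198,-11.714) [heading=204, draw]
PD: pen down
FD 12.2: (12.198,-11.714) -> (1.053,-16.677) [heading=204, draw]
RT 90: heading 204 -> 114
FD 3.7: (1.053,-16.677) -> (-0.452,-13.296) [heading=114, draw]
RT 237: heading 114 -> 237
Final: pos=(-0.452,-13.296), heading=237, 7 segment(s) drawn

Answer: -0.452 -13.296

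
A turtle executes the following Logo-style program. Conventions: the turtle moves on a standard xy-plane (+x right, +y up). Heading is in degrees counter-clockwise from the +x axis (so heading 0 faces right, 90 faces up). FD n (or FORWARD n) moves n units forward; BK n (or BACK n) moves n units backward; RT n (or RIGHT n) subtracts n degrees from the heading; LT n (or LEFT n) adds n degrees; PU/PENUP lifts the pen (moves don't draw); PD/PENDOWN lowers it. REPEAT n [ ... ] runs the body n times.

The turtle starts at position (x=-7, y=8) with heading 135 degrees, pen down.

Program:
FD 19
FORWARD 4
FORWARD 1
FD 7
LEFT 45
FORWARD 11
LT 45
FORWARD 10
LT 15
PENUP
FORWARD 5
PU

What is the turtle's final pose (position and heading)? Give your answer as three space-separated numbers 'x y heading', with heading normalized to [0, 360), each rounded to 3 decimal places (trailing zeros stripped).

Answer: -49.491 18.519 240

Derivation:
Executing turtle program step by step:
Start: pos=(-7,8), heading=135, pen down
FD 19: (-7,8) -> (-20.435,21.435) [heading=135, draw]
FD 4: (-20.435,21.435) -> (-23.263,24.263) [heading=135, draw]
FD 1: (-23.263,24.263) -> (-23.971,24.971) [heading=135, draw]
FD 7: (-23.971,24.971) -> (-28.92,29.92) [heading=135, draw]
LT 45: heading 135 -> 180
FD 11: (-28.92,29.92) -> (-39.92,29.92) [heading=180, draw]
LT 45: heading 180 -> 225
FD 10: (-39.92,29.92) -> (-46.991,22.849) [heading=225, draw]
LT 15: heading 225 -> 240
PU: pen up
FD 5: (-46.991,22.849) -> (-49.491,18.519) [heading=240, move]
PU: pen up
Final: pos=(-49.491,18.519), heading=240, 6 segment(s) drawn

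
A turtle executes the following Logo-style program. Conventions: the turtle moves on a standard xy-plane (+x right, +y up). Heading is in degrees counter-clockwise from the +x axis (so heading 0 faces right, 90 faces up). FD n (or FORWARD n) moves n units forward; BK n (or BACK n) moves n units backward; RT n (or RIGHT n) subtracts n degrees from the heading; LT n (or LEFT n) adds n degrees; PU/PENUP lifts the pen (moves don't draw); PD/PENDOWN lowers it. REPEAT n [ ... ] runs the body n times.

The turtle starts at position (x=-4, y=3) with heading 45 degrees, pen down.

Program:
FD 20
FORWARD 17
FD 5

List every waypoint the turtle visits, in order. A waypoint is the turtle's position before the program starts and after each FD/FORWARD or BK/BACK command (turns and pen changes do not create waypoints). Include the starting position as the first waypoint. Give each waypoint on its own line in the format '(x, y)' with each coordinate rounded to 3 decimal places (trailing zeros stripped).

Answer: (-4, 3)
(10.142, 17.142)
(22.163, 29.163)
(25.698, 32.698)

Derivation:
Executing turtle program step by step:
Start: pos=(-4,3), heading=45, pen down
FD 20: (-4,3) -> (10.142,17.142) [heading=45, draw]
FD 17: (10.142,17.142) -> (22.163,29.163) [heading=45, draw]
FD 5: (22.163,29.163) -> (25.698,32.698) [heading=45, draw]
Final: pos=(25.698,32.698), heading=45, 3 segment(s) drawn
Waypoints (4 total):
(-4, 3)
(10.142, 17.142)
(22.163, 29.163)
(25.698, 32.698)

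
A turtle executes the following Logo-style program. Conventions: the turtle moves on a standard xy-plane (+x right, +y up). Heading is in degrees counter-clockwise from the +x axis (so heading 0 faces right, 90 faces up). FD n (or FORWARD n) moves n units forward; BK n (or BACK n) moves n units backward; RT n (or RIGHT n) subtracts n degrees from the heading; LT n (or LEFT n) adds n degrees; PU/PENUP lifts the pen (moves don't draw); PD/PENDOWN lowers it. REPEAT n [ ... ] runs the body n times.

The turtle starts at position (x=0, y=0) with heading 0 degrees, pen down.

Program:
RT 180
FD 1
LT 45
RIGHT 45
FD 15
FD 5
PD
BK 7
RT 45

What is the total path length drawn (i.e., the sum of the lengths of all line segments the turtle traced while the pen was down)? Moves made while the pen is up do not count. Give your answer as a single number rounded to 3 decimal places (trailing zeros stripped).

Executing turtle program step by step:
Start: pos=(0,0), heading=0, pen down
RT 180: heading 0 -> 180
FD 1: (0,0) -> (-1,0) [heading=180, draw]
LT 45: heading 180 -> 225
RT 45: heading 225 -> 180
FD 15: (-1,0) -> (-16,0) [heading=180, draw]
FD 5: (-16,0) -> (-21,0) [heading=180, draw]
PD: pen down
BK 7: (-21,0) -> (-14,0) [heading=180, draw]
RT 45: heading 180 -> 135
Final: pos=(-14,0), heading=135, 4 segment(s) drawn

Segment lengths:
  seg 1: (0,0) -> (-1,0), length = 1
  seg 2: (-1,0) -> (-16,0), length = 15
  seg 3: (-16,0) -> (-21,0), length = 5
  seg 4: (-21,0) -> (-14,0), length = 7
Total = 28

Answer: 28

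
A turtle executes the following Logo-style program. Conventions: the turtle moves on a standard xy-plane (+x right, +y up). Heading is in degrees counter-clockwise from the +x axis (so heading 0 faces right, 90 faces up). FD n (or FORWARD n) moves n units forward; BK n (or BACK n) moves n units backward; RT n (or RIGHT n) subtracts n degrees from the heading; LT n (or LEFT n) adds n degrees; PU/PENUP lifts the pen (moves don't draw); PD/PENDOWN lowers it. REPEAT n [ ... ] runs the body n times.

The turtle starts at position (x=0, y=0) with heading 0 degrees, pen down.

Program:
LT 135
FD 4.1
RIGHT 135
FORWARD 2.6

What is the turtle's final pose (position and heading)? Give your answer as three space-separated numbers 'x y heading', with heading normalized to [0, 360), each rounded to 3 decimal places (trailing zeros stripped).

Executing turtle program step by step:
Start: pos=(0,0), heading=0, pen down
LT 135: heading 0 -> 135
FD 4.1: (0,0) -> (-2.899,2.899) [heading=135, draw]
RT 135: heading 135 -> 0
FD 2.6: (-2.899,2.899) -> (-0.299,2.899) [heading=0, draw]
Final: pos=(-0.299,2.899), heading=0, 2 segment(s) drawn

Answer: -0.299 2.899 0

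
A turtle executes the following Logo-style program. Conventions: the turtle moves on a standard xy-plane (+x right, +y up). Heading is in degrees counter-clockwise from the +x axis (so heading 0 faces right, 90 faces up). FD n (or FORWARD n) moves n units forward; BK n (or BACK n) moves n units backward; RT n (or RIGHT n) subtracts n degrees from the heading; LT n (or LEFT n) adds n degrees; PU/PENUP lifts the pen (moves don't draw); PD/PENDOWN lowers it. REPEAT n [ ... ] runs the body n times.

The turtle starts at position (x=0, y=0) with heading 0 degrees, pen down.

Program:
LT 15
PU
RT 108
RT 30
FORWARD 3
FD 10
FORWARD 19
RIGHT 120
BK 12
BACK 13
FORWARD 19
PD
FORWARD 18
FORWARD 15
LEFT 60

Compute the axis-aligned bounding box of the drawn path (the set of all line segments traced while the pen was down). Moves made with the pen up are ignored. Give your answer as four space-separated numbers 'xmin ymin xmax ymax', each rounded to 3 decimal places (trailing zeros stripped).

Executing turtle program step by step:
Start: pos=(0,0), heading=0, pen down
LT 15: heading 0 -> 15
PU: pen up
RT 108: heading 15 -> 267
RT 30: heading 267 -> 237
FD 3: (0,0) -> (-1.634,-2.516) [heading=237, move]
FD 10: (-1.634,-2.516) -> (-7.08,-10.903) [heading=237, move]
FD 19: (-7.08,-10.903) -> (-17.428,-26.837) [heading=237, move]
RT 120: heading 237 -> 117
BK 12: (-17.428,-26.837) -> (-11.981,-37.53) [heading=117, move]
BK 13: (-11.981,-37.53) -> (-6.079,-49.113) [heading=117, move]
FD 19: (-6.079,-49.113) -> (-14.705,-32.183) [heading=117, move]
PD: pen down
FD 18: (-14.705,-32.183) -> (-22.876,-16.145) [heading=117, draw]
FD 15: (-22.876,-16.145) -> (-29.686,-2.78) [heading=117, draw]
LT 60: heading 117 -> 177
Final: pos=(-29.686,-2.78), heading=177, 2 segment(s) drawn

Segment endpoints: x in {-29.686, -22.876, -14.705}, y in {-32.183, -16.145, -2.78}
xmin=-29.686, ymin=-32.183, xmax=-14.705, ymax=-2.78

Answer: -29.686 -32.183 -14.705 -2.78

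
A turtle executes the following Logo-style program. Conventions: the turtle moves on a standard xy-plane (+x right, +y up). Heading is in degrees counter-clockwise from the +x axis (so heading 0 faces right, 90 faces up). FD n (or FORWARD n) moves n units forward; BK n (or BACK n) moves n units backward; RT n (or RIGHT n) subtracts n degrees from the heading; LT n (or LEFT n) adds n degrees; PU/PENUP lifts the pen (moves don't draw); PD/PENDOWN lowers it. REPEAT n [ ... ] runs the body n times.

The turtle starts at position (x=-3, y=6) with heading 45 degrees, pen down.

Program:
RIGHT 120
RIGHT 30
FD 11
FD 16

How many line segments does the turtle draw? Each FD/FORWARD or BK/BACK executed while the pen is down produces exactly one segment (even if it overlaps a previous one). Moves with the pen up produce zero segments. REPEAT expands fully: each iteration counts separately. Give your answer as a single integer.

Answer: 2

Derivation:
Executing turtle program step by step:
Start: pos=(-3,6), heading=45, pen down
RT 120: heading 45 -> 285
RT 30: heading 285 -> 255
FD 11: (-3,6) -> (-5.847,-4.625) [heading=255, draw]
FD 16: (-5.847,-4.625) -> (-9.988,-20.08) [heading=255, draw]
Final: pos=(-9.988,-20.08), heading=255, 2 segment(s) drawn
Segments drawn: 2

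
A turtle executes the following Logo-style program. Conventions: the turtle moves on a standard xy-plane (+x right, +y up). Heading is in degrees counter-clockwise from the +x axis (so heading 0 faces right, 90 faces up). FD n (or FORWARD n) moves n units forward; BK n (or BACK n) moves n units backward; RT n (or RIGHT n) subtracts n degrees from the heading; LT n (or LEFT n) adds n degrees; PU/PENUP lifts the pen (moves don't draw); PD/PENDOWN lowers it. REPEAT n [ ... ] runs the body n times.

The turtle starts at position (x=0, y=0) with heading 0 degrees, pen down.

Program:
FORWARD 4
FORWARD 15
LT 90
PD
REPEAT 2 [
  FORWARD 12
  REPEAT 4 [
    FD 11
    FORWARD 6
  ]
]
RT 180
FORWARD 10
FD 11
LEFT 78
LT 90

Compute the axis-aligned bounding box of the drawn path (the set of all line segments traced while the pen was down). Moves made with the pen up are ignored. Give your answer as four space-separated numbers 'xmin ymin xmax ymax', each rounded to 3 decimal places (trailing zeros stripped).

Executing turtle program step by step:
Start: pos=(0,0), heading=0, pen down
FD 4: (0,0) -> (4,0) [heading=0, draw]
FD 15: (4,0) -> (19,0) [heading=0, draw]
LT 90: heading 0 -> 90
PD: pen down
REPEAT 2 [
  -- iteration 1/2 --
  FD 12: (19,0) -> (19,12) [heading=90, draw]
  REPEAT 4 [
    -- iteration 1/4 --
    FD 11: (19,12) -> (19,23) [heading=90, draw]
    FD 6: (19,23) -> (19,29) [heading=90, draw]
    -- iteration 2/4 --
    FD 11: (19,29) -> (19,40) [heading=90, draw]
    FD 6: (19,40) -> (19,46) [heading=90, draw]
    -- iteration 3/4 --
    FD 11: (19,46) -> (19,57) [heading=90, draw]
    FD 6: (19,57) -> (19,63) [heading=90, draw]
    -- iteration 4/4 --
    FD 11: (19,63) -> (19,74) [heading=90, draw]
    FD 6: (19,74) -> (19,80) [heading=90, draw]
  ]
  -- iteration 2/2 --
  FD 12: (19,80) -> (19,92) [heading=90, draw]
  REPEAT 4 [
    -- iteration 1/4 --
    FD 11: (19,92) -> (19,103) [heading=90, draw]
    FD 6: (19,103) -> (19,109) [heading=90, draw]
    -- iteration 2/4 --
    FD 11: (19,109) -> (19,120) [heading=90, draw]
    FD 6: (19,120) -> (19,126) [heading=90, draw]
    -- iteration 3/4 --
    FD 11: (19,126) -> (19,137) [heading=90, draw]
    FD 6: (19,137) -> (19,143) [heading=90, draw]
    -- iteration 4/4 --
    FD 11: (19,143) -> (19,154) [heading=90, draw]
    FD 6: (19,154) -> (19,160) [heading=90, draw]
  ]
]
RT 180: heading 90 -> 270
FD 10: (19,160) -> (19,150) [heading=270, draw]
FD 11: (19,150) -> (19,139) [heading=270, draw]
LT 78: heading 270 -> 348
LT 90: heading 348 -> 78
Final: pos=(19,139), heading=78, 22 segment(s) drawn

Segment endpoints: x in {0, 4, 19}, y in {0, 12, 23, 29, 40, 46, 57, 63, 74, 80, 92, 103, 109, 120, 126, 137, 139, 143, 150, 154, 160}
xmin=0, ymin=0, xmax=19, ymax=160

Answer: 0 0 19 160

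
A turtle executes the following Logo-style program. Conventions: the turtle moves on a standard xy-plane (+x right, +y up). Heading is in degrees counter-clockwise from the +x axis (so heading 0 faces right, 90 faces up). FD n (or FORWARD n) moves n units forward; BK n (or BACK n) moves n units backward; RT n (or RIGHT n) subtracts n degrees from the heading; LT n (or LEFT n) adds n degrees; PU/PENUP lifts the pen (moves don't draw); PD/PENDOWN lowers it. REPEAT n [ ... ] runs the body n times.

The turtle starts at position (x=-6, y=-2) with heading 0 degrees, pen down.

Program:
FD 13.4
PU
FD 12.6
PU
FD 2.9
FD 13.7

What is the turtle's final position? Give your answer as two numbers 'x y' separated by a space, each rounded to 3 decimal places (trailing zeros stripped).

Executing turtle program step by step:
Start: pos=(-6,-2), heading=0, pen down
FD 13.4: (-6,-2) -> (7.4,-2) [heading=0, draw]
PU: pen up
FD 12.6: (7.4,-2) -> (20,-2) [heading=0, move]
PU: pen up
FD 2.9: (20,-2) -> (22.9,-2) [heading=0, move]
FD 13.7: (22.9,-2) -> (36.6,-2) [heading=0, move]
Final: pos=(36.6,-2), heading=0, 1 segment(s) drawn

Answer: 36.6 -2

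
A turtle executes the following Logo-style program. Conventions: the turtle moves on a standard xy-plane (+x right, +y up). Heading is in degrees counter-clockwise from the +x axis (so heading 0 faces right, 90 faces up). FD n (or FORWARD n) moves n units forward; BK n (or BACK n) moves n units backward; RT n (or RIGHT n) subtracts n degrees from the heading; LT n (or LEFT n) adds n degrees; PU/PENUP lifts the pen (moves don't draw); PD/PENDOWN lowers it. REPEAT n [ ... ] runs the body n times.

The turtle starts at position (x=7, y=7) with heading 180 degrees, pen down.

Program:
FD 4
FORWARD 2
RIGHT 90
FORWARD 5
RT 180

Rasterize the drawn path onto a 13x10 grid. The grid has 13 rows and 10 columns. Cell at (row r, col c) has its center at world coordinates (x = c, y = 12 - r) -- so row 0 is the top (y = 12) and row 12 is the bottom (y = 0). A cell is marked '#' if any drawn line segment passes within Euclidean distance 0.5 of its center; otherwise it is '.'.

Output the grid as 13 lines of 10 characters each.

Segment 0: (7,7) -> (3,7)
Segment 1: (3,7) -> (1,7)
Segment 2: (1,7) -> (1,12)

Answer: .#........
.#........
.#........
.#........
.#........
.#######..
..........
..........
..........
..........
..........
..........
..........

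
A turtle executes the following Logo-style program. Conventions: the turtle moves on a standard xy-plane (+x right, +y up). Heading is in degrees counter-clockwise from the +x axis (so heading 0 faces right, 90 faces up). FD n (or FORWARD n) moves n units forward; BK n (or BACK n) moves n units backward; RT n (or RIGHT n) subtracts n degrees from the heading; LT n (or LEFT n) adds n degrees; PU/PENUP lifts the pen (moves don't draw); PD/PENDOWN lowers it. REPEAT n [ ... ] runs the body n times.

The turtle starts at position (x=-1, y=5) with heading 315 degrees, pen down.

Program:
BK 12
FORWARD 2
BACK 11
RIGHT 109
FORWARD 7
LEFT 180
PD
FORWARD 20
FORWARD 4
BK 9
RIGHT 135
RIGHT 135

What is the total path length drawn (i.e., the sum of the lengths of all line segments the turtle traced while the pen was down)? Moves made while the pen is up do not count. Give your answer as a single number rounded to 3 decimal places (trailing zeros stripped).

Answer: 65

Derivation:
Executing turtle program step by step:
Start: pos=(-1,5), heading=315, pen down
BK 12: (-1,5) -> (-9.485,13.485) [heading=315, draw]
FD 2: (-9.485,13.485) -> (-8.071,12.071) [heading=315, draw]
BK 11: (-8.071,12.071) -> (-15.849,19.849) [heading=315, draw]
RT 109: heading 315 -> 206
FD 7: (-15.849,19.849) -> (-22.141,16.781) [heading=206, draw]
LT 180: heading 206 -> 26
PD: pen down
FD 20: (-22.141,16.781) -> (-4.165,25.548) [heading=26, draw]
FD 4: (-4.165,25.548) -> (-0.57,27.302) [heading=26, draw]
BK 9: (-0.57,27.302) -> (-8.659,23.356) [heading=26, draw]
RT 135: heading 26 -> 251
RT 135: heading 251 -> 116
Final: pos=(-8.659,23.356), heading=116, 7 segment(s) drawn

Segment lengths:
  seg 1: (-1,5) -> (-9.485,13.485), length = 12
  seg 2: (-9.485,13.485) -> (-8.071,12.071), length = 2
  seg 3: (-8.071,12.071) -> (-15.849,19.849), length = 11
  seg 4: (-15.849,19.849) -> (-22.141,16.781), length = 7
  seg 5: (-22.141,16.781) -> (-4.165,25.548), length = 20
  seg 6: (-4.165,25.548) -> (-0.57,27.302), length = 4
  seg 7: (-0.57,27.302) -> (-8.659,23.356), length = 9
Total = 65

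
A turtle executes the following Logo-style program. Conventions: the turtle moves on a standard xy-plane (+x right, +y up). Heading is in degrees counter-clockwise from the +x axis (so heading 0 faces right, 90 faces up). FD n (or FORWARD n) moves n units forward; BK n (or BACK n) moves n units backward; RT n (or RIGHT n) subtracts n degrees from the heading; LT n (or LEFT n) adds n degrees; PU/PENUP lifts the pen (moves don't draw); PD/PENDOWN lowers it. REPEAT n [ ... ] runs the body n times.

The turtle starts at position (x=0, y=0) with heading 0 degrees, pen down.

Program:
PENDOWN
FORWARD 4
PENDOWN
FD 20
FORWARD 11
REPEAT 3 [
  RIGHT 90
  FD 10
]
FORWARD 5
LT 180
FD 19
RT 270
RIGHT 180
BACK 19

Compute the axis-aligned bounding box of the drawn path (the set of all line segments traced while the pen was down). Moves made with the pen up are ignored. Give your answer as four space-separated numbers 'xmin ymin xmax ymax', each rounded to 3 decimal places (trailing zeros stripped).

Executing turtle program step by step:
Start: pos=(0,0), heading=0, pen down
PD: pen down
FD 4: (0,0) -> (4,0) [heading=0, draw]
PD: pen down
FD 20: (4,0) -> (24,0) [heading=0, draw]
FD 11: (24,0) -> (35,0) [heading=0, draw]
REPEAT 3 [
  -- iteration 1/3 --
  RT 90: heading 0 -> 270
  FD 10: (35,0) -> (35,-10) [heading=270, draw]
  -- iteration 2/3 --
  RT 90: heading 270 -> 180
  FD 10: (35,-10) -> (25,-10) [heading=180, draw]
  -- iteration 3/3 --
  RT 90: heading 180 -> 90
  FD 10: (25,-10) -> (25,0) [heading=90, draw]
]
FD 5: (25,0) -> (25,5) [heading=90, draw]
LT 180: heading 90 -> 270
FD 19: (25,5) -> (25,-14) [heading=270, draw]
RT 270: heading 270 -> 0
RT 180: heading 0 -> 180
BK 19: (25,-14) -> (44,-14) [heading=180, draw]
Final: pos=(44,-14), heading=180, 9 segment(s) drawn

Segment endpoints: x in {0, 4, 24, 25, 25, 35, 44}, y in {-14, -14, -10, -10, 0, 0, 5}
xmin=0, ymin=-14, xmax=44, ymax=5

Answer: 0 -14 44 5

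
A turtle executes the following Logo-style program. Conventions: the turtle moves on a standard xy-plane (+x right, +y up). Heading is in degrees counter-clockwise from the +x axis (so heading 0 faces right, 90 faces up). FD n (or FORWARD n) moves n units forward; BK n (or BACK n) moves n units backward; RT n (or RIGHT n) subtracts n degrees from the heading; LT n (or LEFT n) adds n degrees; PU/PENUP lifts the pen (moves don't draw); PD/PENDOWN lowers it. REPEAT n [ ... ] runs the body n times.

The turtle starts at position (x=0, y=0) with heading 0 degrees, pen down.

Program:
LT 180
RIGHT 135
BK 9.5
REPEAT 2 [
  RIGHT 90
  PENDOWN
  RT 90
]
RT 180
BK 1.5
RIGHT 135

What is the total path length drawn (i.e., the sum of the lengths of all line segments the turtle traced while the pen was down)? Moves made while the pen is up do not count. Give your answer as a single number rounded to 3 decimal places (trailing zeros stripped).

Executing turtle program step by step:
Start: pos=(0,0), heading=0, pen down
LT 180: heading 0 -> 180
RT 135: heading 180 -> 45
BK 9.5: (0,0) -> (-6.718,-6.718) [heading=45, draw]
REPEAT 2 [
  -- iteration 1/2 --
  RT 90: heading 45 -> 315
  PD: pen down
  RT 90: heading 315 -> 225
  -- iteration 2/2 --
  RT 90: heading 225 -> 135
  PD: pen down
  RT 90: heading 135 -> 45
]
RT 180: heading 45 -> 225
BK 1.5: (-6.718,-6.718) -> (-5.657,-5.657) [heading=225, draw]
RT 135: heading 225 -> 90
Final: pos=(-5.657,-5.657), heading=90, 2 segment(s) drawn

Segment lengths:
  seg 1: (0,0) -> (-6.718,-6.718), length = 9.5
  seg 2: (-6.718,-6.718) -> (-5.657,-5.657), length = 1.5
Total = 11

Answer: 11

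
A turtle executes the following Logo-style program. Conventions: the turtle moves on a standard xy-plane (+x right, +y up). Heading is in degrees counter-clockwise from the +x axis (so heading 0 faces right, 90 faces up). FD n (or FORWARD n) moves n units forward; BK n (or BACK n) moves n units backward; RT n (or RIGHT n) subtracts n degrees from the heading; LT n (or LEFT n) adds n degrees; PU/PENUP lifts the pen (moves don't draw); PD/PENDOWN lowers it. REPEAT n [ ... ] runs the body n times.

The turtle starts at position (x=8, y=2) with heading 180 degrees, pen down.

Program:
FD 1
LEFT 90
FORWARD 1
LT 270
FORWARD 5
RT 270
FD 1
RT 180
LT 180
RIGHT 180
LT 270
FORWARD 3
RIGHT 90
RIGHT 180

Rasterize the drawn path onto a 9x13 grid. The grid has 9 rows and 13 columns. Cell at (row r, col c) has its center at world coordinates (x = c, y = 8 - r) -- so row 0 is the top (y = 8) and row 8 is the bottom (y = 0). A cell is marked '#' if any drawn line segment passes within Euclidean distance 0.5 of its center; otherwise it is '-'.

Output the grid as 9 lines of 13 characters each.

Answer: -------------
-------------
-------------
-------------
-------------
-------------
-------##----
--######-----
--####-------

Derivation:
Segment 0: (8,2) -> (7,2)
Segment 1: (7,2) -> (7,1)
Segment 2: (7,1) -> (2,1)
Segment 3: (2,1) -> (2,0)
Segment 4: (2,0) -> (5,0)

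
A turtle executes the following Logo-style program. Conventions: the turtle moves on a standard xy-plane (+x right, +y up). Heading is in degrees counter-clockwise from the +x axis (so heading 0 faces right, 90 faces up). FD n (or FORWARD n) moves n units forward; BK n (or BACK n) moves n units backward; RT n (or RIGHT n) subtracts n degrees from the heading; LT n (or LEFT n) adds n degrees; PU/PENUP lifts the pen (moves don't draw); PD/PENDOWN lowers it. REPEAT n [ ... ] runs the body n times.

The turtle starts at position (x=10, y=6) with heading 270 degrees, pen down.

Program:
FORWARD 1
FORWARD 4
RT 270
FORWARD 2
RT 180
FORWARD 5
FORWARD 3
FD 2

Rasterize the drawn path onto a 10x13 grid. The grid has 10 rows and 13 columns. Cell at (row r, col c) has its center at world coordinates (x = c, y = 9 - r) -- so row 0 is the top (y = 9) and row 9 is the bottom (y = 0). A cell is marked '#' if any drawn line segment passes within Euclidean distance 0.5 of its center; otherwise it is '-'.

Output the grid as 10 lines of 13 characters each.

Answer: -------------
-------------
-------------
----------#--
----------#--
----------#--
----------#--
----------#--
--###########
-------------

Derivation:
Segment 0: (10,6) -> (10,5)
Segment 1: (10,5) -> (10,1)
Segment 2: (10,1) -> (12,1)
Segment 3: (12,1) -> (7,1)
Segment 4: (7,1) -> (4,1)
Segment 5: (4,1) -> (2,1)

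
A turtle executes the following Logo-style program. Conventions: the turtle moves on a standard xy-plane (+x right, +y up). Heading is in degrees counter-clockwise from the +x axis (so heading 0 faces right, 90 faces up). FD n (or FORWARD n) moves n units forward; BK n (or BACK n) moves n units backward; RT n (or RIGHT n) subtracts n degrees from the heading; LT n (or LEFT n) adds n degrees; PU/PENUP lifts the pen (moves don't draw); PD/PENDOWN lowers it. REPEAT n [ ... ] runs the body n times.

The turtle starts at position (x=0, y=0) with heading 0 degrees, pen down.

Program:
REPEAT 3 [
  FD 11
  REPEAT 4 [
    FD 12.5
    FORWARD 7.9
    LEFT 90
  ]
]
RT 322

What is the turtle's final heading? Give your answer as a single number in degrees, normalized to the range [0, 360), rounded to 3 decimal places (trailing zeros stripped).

Answer: 38

Derivation:
Executing turtle program step by step:
Start: pos=(0,0), heading=0, pen down
REPEAT 3 [
  -- iteration 1/3 --
  FD 11: (0,0) -> (11,0) [heading=0, draw]
  REPEAT 4 [
    -- iteration 1/4 --
    FD 12.5: (11,0) -> (23.5,0) [heading=0, draw]
    FD 7.9: (23.5,0) -> (31.4,0) [heading=0, draw]
    LT 90: heading 0 -> 90
    -- iteration 2/4 --
    FD 12.5: (31.4,0) -> (31.4,12.5) [heading=90, draw]
    FD 7.9: (31.4,12.5) -> (31.4,20.4) [heading=90, draw]
    LT 90: heading 90 -> 180
    -- iteration 3/4 --
    FD 12.5: (31.4,20.4) -> (18.9,20.4) [heading=180, draw]
    FD 7.9: (18.9,20.4) -> (11,20.4) [heading=180, draw]
    LT 90: heading 180 -> 270
    -- iteration 4/4 --
    FD 12.5: (11,20.4) -> (11,7.9) [heading=270, draw]
    FD 7.9: (11,7.9) -> (11,0) [heading=270, draw]
    LT 90: heading 270 -> 0
  ]
  -- iteration 2/3 --
  FD 11: (11,0) -> (22,0) [heading=0, draw]
  REPEAT 4 [
    -- iteration 1/4 --
    FD 12.5: (22,0) -> (34.5,0) [heading=0, draw]
    FD 7.9: (34.5,0) -> (42.4,0) [heading=0, draw]
    LT 90: heading 0 -> 90
    -- iteration 2/4 --
    FD 12.5: (42.4,0) -> (42.4,12.5) [heading=90, draw]
    FD 7.9: (42.4,12.5) -> (42.4,20.4) [heading=90, draw]
    LT 90: heading 90 -> 180
    -- iteration 3/4 --
    FD 12.5: (42.4,20.4) -> (29.9,20.4) [heading=180, draw]
    FD 7.9: (29.9,20.4) -> (22,20.4) [heading=180, draw]
    LT 90: heading 180 -> 270
    -- iteration 4/4 --
    FD 12.5: (22,20.4) -> (22,7.9) [heading=270, draw]
    FD 7.9: (22,7.9) -> (22,0) [heading=270, draw]
    LT 90: heading 270 -> 0
  ]
  -- iteration 3/3 --
  FD 11: (22,0) -> (33,0) [heading=0, draw]
  REPEAT 4 [
    -- iteration 1/4 --
    FD 12.5: (33,0) -> (45.5,0) [heading=0, draw]
    FD 7.9: (45.5,0) -> (53.4,0) [heading=0, draw]
    LT 90: heading 0 -> 90
    -- iteration 2/4 --
    FD 12.5: (53.4,0) -> (53.4,12.5) [heading=90, draw]
    FD 7.9: (53.4,12.5) -> (53.4,20.4) [heading=90, draw]
    LT 90: heading 90 -> 180
    -- iteration 3/4 --
    FD 12.5: (53.4,20.4) -> (40.9,20.4) [heading=180, draw]
    FD 7.9: (40.9,20.4) -> (33,20.4) [heading=180, draw]
    LT 90: heading 180 -> 270
    -- iteration 4/4 --
    FD 12.5: (33,20.4) -> (33,7.9) [heading=270, draw]
    FD 7.9: (33,7.9) -> (33,0) [heading=270, draw]
    LT 90: heading 270 -> 0
  ]
]
RT 322: heading 0 -> 38
Final: pos=(33,0), heading=38, 27 segment(s) drawn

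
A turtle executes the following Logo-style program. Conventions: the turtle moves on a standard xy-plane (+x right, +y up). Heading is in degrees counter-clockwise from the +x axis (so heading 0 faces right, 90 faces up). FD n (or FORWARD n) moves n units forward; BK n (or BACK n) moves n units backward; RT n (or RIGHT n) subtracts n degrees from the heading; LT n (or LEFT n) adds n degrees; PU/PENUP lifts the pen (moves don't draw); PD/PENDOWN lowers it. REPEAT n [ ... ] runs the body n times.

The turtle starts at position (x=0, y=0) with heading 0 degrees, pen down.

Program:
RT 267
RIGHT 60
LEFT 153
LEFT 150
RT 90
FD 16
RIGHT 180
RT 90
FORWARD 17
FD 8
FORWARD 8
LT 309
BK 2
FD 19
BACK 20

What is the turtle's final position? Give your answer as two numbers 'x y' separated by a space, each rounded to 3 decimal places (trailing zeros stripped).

Answer: 22.863 -25.141

Derivation:
Executing turtle program step by step:
Start: pos=(0,0), heading=0, pen down
RT 267: heading 0 -> 93
RT 60: heading 93 -> 33
LT 153: heading 33 -> 186
LT 150: heading 186 -> 336
RT 90: heading 336 -> 246
FD 16: (0,0) -> (-6.508,-14.617) [heading=246, draw]
RT 180: heading 246 -> 66
RT 90: heading 66 -> 336
FD 17: (-6.508,-14.617) -> (9.022,-21.531) [heading=336, draw]
FD 8: (9.022,-21.531) -> (16.331,-24.785) [heading=336, draw]
FD 8: (16.331,-24.785) -> (23.639,-28.039) [heading=336, draw]
LT 309: heading 336 -> 285
BK 2: (23.639,-28.039) -> (23.122,-26.107) [heading=285, draw]
FD 19: (23.122,-26.107) -> (28.039,-44.46) [heading=285, draw]
BK 20: (28.039,-44.46) -> (22.863,-25.141) [heading=285, draw]
Final: pos=(22.863,-25.141), heading=285, 7 segment(s) drawn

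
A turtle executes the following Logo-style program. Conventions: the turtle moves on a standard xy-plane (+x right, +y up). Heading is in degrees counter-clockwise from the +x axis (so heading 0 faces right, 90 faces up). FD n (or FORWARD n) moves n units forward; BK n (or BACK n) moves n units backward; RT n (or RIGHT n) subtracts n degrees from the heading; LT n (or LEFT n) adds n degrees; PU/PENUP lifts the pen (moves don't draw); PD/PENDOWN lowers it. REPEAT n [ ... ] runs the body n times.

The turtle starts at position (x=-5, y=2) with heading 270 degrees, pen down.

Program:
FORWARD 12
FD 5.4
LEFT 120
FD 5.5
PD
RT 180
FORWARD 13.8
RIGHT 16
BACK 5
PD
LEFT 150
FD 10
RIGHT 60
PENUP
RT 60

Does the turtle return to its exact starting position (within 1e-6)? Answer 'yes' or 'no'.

Executing turtle program step by step:
Start: pos=(-5,2), heading=270, pen down
FD 12: (-5,2) -> (-5,-10) [heading=270, draw]
FD 5.4: (-5,-10) -> (-5,-15.4) [heading=270, draw]
LT 120: heading 270 -> 30
FD 5.5: (-5,-15.4) -> (-0.237,-12.65) [heading=30, draw]
PD: pen down
RT 180: heading 30 -> 210
FD 13.8: (-0.237,-12.65) -> (-12.188,-19.55) [heading=210, draw]
RT 16: heading 210 -> 194
BK 5: (-12.188,-19.55) -> (-7.337,-18.34) [heading=194, draw]
PD: pen down
LT 150: heading 194 -> 344
FD 10: (-7.337,-18.34) -> (2.276,-21.097) [heading=344, draw]
RT 60: heading 344 -> 284
PU: pen up
RT 60: heading 284 -> 224
Final: pos=(2.276,-21.097), heading=224, 6 segment(s) drawn

Start position: (-5, 2)
Final position: (2.276, -21.097)
Distance = 24.216; >= 1e-6 -> NOT closed

Answer: no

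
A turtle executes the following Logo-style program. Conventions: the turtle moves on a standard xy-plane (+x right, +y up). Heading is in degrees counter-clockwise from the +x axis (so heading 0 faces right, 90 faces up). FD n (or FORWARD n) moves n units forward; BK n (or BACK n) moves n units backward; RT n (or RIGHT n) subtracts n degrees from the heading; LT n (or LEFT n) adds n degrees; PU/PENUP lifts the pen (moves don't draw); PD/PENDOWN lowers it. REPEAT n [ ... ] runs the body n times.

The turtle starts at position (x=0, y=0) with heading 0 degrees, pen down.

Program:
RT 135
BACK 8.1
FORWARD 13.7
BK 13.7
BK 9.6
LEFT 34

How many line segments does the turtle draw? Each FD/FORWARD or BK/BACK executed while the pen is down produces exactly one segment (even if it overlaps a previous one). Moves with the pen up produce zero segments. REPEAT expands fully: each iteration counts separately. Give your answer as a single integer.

Executing turtle program step by step:
Start: pos=(0,0), heading=0, pen down
RT 135: heading 0 -> 225
BK 8.1: (0,0) -> (5.728,5.728) [heading=225, draw]
FD 13.7: (5.728,5.728) -> (-3.96,-3.96) [heading=225, draw]
BK 13.7: (-3.96,-3.96) -> (5.728,5.728) [heading=225, draw]
BK 9.6: (5.728,5.728) -> (12.516,12.516) [heading=225, draw]
LT 34: heading 225 -> 259
Final: pos=(12.516,12.516), heading=259, 4 segment(s) drawn
Segments drawn: 4

Answer: 4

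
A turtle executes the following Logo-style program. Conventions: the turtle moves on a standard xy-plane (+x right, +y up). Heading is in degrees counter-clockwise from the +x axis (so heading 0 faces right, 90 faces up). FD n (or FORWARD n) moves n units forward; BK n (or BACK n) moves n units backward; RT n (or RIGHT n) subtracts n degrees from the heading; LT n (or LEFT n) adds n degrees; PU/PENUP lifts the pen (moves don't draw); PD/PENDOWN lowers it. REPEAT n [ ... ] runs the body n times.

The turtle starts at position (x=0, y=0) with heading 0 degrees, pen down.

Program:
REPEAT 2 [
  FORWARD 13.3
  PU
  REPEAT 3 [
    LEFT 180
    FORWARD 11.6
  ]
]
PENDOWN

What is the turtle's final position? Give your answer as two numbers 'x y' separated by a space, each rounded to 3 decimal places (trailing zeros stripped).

Answer: 0 0

Derivation:
Executing turtle program step by step:
Start: pos=(0,0), heading=0, pen down
REPEAT 2 [
  -- iteration 1/2 --
  FD 13.3: (0,0) -> (13.3,0) [heading=0, draw]
  PU: pen up
  REPEAT 3 [
    -- iteration 1/3 --
    LT 180: heading 0 -> 180
    FD 11.6: (13.3,0) -> (1.7,0) [heading=180, move]
    -- iteration 2/3 --
    LT 180: heading 180 -> 0
    FD 11.6: (1.7,0) -> (13.3,0) [heading=0, move]
    -- iteration 3/3 --
    LT 180: heading 0 -> 180
    FD 11.6: (13.3,0) -> (1.7,0) [heading=180, move]
  ]
  -- iteration 2/2 --
  FD 13.3: (1.7,0) -> (-11.6,0) [heading=180, move]
  PU: pen up
  REPEAT 3 [
    -- iteration 1/3 --
    LT 180: heading 180 -> 0
    FD 11.6: (-11.6,0) -> (0,0) [heading=0, move]
    -- iteration 2/3 --
    LT 180: heading 0 -> 180
    FD 11.6: (0,0) -> (-11.6,0) [heading=180, move]
    -- iteration 3/3 --
    LT 180: heading 180 -> 0
    FD 11.6: (-11.6,0) -> (0,0) [heading=0, move]
  ]
]
PD: pen down
Final: pos=(0,0), heading=0, 1 segment(s) drawn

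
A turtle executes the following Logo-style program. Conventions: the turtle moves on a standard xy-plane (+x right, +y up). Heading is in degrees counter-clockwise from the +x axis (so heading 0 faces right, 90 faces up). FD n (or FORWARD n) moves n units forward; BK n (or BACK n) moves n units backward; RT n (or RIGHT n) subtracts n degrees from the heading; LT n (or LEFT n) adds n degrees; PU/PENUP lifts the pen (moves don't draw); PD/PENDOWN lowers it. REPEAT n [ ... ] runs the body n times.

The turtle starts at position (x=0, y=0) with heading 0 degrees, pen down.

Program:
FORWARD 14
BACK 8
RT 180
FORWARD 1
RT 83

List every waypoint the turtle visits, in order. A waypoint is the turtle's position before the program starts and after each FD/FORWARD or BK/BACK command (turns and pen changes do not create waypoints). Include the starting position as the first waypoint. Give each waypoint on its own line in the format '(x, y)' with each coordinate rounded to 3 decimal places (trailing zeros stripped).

Executing turtle program step by step:
Start: pos=(0,0), heading=0, pen down
FD 14: (0,0) -> (14,0) [heading=0, draw]
BK 8: (14,0) -> (6,0) [heading=0, draw]
RT 180: heading 0 -> 180
FD 1: (6,0) -> (5,0) [heading=180, draw]
RT 83: heading 180 -> 97
Final: pos=(5,0), heading=97, 3 segment(s) drawn
Waypoints (4 total):
(0, 0)
(14, 0)
(6, 0)
(5, 0)

Answer: (0, 0)
(14, 0)
(6, 0)
(5, 0)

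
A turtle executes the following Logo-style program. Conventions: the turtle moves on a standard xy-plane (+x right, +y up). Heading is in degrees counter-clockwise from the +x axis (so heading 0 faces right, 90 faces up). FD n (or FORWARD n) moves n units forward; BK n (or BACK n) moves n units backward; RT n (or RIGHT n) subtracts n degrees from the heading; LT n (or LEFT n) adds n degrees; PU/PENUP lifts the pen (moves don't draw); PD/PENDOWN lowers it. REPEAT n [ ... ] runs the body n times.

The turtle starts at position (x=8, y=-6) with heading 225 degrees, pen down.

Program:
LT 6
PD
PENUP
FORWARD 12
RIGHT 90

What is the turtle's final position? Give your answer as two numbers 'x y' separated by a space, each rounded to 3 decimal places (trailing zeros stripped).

Answer: 0.448 -15.326

Derivation:
Executing turtle program step by step:
Start: pos=(8,-6), heading=225, pen down
LT 6: heading 225 -> 231
PD: pen down
PU: pen up
FD 12: (8,-6) -> (0.448,-15.326) [heading=231, move]
RT 90: heading 231 -> 141
Final: pos=(0.448,-15.326), heading=141, 0 segment(s) drawn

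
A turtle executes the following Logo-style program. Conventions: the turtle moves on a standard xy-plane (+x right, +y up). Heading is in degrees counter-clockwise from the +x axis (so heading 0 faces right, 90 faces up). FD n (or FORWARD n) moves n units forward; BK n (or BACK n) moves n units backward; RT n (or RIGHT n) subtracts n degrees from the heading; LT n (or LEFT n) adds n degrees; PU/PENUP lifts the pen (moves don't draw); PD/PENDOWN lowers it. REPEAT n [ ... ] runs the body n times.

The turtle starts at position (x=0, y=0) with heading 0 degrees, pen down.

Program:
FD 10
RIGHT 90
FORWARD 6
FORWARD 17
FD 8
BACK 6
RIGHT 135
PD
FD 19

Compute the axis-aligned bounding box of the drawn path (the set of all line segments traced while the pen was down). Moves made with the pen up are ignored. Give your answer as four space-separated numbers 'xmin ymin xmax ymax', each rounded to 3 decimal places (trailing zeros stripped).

Answer: -3.435 -31 10 0

Derivation:
Executing turtle program step by step:
Start: pos=(0,0), heading=0, pen down
FD 10: (0,0) -> (10,0) [heading=0, draw]
RT 90: heading 0 -> 270
FD 6: (10,0) -> (10,-6) [heading=270, draw]
FD 17: (10,-6) -> (10,-23) [heading=270, draw]
FD 8: (10,-23) -> (10,-31) [heading=270, draw]
BK 6: (10,-31) -> (10,-25) [heading=270, draw]
RT 135: heading 270 -> 135
PD: pen down
FD 19: (10,-25) -> (-3.435,-11.565) [heading=135, draw]
Final: pos=(-3.435,-11.565), heading=135, 6 segment(s) drawn

Segment endpoints: x in {-3.435, 0, 10, 10}, y in {-31, -25, -23, -11.565, -6, 0}
xmin=-3.435, ymin=-31, xmax=10, ymax=0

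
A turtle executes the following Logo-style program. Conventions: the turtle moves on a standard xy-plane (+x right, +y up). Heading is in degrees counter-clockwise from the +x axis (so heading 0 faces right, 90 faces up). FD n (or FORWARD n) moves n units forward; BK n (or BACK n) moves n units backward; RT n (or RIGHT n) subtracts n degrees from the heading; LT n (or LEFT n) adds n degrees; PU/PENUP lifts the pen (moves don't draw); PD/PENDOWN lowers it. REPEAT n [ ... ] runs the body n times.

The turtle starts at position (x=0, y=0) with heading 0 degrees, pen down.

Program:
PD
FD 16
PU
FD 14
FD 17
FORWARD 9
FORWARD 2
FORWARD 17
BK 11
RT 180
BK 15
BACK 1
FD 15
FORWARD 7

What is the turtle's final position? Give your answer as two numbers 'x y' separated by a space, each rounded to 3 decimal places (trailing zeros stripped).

Executing turtle program step by step:
Start: pos=(0,0), heading=0, pen down
PD: pen down
FD 16: (0,0) -> (16,0) [heading=0, draw]
PU: pen up
FD 14: (16,0) -> (30,0) [heading=0, move]
FD 17: (30,0) -> (47,0) [heading=0, move]
FD 9: (47,0) -> (56,0) [heading=0, move]
FD 2: (56,0) -> (58,0) [heading=0, move]
FD 17: (58,0) -> (75,0) [heading=0, move]
BK 11: (75,0) -> (64,0) [heading=0, move]
RT 180: heading 0 -> 180
BK 15: (64,0) -> (79,0) [heading=180, move]
BK 1: (79,0) -> (80,0) [heading=180, move]
FD 15: (80,0) -> (65,0) [heading=180, move]
FD 7: (65,0) -> (58,0) [heading=180, move]
Final: pos=(58,0), heading=180, 1 segment(s) drawn

Answer: 58 0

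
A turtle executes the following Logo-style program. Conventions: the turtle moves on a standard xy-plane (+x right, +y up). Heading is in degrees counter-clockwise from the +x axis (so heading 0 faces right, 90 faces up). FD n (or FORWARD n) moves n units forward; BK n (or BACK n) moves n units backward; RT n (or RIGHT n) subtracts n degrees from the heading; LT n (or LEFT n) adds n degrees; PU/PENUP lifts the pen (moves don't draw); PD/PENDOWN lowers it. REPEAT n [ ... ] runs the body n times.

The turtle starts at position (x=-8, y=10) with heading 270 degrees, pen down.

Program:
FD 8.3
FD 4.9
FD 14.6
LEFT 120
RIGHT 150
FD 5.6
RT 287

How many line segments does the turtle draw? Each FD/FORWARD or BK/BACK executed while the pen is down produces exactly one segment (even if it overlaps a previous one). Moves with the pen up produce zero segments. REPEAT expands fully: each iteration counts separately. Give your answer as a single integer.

Executing turtle program step by step:
Start: pos=(-8,10), heading=270, pen down
FD 8.3: (-8,10) -> (-8,1.7) [heading=270, draw]
FD 4.9: (-8,1.7) -> (-8,-3.2) [heading=270, draw]
FD 14.6: (-8,-3.2) -> (-8,-17.8) [heading=270, draw]
LT 120: heading 270 -> 30
RT 150: heading 30 -> 240
FD 5.6: (-8,-17.8) -> (-10.8,-22.65) [heading=240, draw]
RT 287: heading 240 -> 313
Final: pos=(-10.8,-22.65), heading=313, 4 segment(s) drawn
Segments drawn: 4

Answer: 4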